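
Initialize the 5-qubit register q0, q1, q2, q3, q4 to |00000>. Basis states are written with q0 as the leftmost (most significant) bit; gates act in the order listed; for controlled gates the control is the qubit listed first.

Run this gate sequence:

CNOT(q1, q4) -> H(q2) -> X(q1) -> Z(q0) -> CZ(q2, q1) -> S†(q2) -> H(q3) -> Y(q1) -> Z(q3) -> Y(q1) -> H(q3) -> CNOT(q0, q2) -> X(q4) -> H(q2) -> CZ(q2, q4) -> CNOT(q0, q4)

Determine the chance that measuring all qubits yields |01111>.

The probability of measuring |01111> is 1/2.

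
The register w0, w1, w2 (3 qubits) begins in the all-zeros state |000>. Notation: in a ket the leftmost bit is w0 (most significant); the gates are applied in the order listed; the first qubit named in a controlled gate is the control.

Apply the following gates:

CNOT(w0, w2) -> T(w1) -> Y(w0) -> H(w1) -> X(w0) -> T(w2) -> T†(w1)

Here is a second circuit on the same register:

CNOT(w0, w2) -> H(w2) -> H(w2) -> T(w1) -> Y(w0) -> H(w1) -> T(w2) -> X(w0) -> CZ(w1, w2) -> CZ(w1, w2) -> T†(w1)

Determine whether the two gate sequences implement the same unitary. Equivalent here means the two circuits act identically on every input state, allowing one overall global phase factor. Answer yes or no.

Yes — the two circuits implement the same unitary up to a global phase.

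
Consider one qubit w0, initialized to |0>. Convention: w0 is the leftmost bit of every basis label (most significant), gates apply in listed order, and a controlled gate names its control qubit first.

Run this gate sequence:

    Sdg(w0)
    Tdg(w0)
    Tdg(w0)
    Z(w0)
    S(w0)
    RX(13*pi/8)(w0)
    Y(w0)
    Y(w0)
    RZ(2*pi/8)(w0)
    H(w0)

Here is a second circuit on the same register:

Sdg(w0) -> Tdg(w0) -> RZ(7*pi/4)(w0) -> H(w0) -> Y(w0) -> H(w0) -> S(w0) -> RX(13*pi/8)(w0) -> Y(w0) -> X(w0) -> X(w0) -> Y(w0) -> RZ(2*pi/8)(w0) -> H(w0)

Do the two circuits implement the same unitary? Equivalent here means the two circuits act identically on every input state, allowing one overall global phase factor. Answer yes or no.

No — the two circuits implement different unitaries, even allowing a global phase.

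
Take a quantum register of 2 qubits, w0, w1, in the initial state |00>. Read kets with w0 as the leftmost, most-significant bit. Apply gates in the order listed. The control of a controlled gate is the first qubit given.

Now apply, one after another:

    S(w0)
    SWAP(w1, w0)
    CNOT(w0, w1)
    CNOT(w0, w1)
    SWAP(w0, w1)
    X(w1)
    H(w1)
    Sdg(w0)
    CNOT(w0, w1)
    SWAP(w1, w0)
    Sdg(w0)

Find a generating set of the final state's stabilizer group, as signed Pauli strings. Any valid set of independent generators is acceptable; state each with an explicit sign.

The final state is stabilized by the group generated by +YI, +IZ; other independent generating sets are equally valid.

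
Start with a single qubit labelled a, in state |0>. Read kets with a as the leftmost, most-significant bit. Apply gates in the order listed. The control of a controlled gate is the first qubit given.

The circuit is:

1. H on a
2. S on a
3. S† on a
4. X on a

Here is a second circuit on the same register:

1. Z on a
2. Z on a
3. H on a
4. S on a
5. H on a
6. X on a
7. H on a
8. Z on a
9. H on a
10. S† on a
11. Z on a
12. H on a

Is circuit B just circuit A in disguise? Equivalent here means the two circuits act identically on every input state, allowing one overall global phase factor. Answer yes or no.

No: there is an input state on which the two circuits produce genuinely different outputs (not merely differing by a phase).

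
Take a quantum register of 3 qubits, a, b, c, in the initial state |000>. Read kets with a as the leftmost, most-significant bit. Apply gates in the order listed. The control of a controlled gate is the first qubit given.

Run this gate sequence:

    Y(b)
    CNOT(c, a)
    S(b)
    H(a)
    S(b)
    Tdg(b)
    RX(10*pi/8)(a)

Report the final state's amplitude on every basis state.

After the circuit, the state carries amplitude sqrt(2)*(sqrt(2 - sqrt(2)) + I*sqrt(sqrt(2) + 2))*exp(I*pi/4)/4 on |010>, sqrt(2)*(sqrt(2 - sqrt(2)) + I*sqrt(sqrt(2) + 2))*exp(I*pi/4)/4 on |110>, and 0 on every other basis state.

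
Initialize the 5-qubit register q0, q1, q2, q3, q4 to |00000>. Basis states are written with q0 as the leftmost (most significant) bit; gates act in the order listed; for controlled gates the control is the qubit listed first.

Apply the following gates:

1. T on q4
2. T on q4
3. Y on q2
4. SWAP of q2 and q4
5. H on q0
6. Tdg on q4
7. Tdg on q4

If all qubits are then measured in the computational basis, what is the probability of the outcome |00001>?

Outcome |00001> occurs with probability 1/2.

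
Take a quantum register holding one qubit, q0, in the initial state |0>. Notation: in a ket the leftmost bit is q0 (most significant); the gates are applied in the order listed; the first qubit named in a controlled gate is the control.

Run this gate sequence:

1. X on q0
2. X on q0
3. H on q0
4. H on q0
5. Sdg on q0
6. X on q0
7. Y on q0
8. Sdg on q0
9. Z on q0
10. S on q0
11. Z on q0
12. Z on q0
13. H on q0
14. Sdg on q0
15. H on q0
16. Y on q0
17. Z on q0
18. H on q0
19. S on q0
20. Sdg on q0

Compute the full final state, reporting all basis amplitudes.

After the circuit, the state carries amplitude -sqrt(2)/2 on |0>, -sqrt(2)*I/2 on |1>.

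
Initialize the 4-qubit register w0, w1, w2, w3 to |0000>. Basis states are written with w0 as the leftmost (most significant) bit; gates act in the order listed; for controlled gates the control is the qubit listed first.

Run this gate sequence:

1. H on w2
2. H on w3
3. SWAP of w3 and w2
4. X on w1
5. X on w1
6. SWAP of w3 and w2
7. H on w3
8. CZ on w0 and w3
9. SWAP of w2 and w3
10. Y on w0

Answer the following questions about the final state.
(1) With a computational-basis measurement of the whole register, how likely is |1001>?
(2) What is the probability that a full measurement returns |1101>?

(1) Outcome |1001> occurs with probability 1/2. Key observation: steps 2-7 multiply out to the identity, so the circuit reduces to the remaining gates.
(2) A full measurement returns |1101> with probability 0.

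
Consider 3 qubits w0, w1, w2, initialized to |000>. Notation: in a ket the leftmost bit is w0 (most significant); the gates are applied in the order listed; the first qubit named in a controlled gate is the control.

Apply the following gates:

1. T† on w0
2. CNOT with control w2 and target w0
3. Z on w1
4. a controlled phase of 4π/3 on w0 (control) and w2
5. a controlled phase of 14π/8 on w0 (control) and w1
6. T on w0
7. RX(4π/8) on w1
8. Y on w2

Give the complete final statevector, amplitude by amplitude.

The final amplitudes are sqrt(2)*I/2 on |001>, sqrt(2)/2 on |011>, and 0 on every other basis state.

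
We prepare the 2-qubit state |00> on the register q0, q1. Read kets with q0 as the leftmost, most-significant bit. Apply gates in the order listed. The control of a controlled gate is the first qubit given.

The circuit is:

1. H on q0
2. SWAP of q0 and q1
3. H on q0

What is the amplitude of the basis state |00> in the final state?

The amplitude on |00> is 1/2.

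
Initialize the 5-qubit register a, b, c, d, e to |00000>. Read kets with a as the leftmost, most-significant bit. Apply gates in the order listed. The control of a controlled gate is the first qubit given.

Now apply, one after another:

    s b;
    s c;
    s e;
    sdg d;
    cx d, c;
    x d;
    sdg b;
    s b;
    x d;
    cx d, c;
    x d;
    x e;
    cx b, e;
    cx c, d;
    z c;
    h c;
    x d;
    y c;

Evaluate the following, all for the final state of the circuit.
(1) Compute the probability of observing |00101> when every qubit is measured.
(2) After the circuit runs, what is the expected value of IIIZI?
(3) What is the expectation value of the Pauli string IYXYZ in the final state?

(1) Outcome |00101> occurs with probability 1/2. Key observation: gates 5-10 undo each other exactly, leaving only the rest of the circuit to track.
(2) The observable IIIZI averages to 1.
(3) The observable IYXYZ averages to 0.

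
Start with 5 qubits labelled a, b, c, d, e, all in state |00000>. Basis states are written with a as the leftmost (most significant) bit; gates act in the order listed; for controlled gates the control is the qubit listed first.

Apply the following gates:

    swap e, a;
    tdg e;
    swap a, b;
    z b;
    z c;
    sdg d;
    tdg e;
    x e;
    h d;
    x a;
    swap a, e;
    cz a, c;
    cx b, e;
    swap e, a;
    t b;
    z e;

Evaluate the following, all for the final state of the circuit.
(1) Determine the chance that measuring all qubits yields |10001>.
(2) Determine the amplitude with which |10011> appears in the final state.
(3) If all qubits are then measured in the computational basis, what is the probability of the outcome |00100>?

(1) The probability of measuring |10001> is 1/2.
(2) |10011> carries amplitude -sqrt(2)/2 in the final state.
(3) A full measurement returns |00100> with probability 0.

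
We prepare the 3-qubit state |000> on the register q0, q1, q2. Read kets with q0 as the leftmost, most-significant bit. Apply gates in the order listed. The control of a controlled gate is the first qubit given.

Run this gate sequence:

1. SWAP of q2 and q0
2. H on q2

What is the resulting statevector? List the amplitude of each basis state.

The resulting statevector has amplitude sqrt(2)/2 on |000>, sqrt(2)/2 on |001>, and 0 on every other basis state.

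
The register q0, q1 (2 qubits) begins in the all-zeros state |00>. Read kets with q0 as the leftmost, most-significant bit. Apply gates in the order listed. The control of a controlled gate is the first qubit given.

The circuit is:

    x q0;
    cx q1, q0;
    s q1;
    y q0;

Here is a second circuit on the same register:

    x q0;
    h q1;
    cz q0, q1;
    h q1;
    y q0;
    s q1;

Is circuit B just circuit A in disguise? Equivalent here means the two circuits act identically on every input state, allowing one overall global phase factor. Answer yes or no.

No, they are not equivalent — no single phase factor reconciles the two unitaries.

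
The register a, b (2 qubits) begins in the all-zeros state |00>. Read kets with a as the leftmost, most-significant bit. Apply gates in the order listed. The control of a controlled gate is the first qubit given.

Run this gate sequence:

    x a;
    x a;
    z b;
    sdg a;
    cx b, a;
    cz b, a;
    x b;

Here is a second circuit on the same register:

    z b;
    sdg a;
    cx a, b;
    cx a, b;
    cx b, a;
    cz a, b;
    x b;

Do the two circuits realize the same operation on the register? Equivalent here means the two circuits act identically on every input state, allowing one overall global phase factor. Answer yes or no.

Yes, they are equivalent — the unitaries differ by at most a global phase.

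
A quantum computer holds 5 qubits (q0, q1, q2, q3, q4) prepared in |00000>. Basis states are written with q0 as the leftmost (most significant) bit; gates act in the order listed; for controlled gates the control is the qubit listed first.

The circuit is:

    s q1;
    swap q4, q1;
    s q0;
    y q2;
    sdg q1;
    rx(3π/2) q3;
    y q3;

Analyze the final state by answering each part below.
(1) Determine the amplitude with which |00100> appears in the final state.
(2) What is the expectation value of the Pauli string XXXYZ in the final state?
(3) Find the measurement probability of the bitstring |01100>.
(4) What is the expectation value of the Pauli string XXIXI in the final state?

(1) |00100> carries amplitude -sqrt(2)*I/2 in the final state.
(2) The expectation value of XXXYZ is 0.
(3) The probability of measuring |01100> is 0.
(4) In the final state, XXIXI has expectation 0.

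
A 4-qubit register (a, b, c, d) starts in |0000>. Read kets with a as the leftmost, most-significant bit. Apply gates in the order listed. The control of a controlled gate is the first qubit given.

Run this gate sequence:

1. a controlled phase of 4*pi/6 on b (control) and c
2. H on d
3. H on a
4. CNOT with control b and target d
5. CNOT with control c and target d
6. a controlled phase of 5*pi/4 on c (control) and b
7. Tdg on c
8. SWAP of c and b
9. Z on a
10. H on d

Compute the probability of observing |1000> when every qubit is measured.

Outcome |1000> occurs with probability 1/2.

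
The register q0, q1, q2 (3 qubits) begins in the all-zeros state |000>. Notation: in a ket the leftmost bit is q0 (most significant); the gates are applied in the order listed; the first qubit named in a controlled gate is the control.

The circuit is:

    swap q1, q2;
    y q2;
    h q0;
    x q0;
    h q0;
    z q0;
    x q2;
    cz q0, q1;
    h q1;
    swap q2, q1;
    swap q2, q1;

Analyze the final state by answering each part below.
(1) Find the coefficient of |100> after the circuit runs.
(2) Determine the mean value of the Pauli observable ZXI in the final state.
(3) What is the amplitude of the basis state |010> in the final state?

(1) The final state's coefficient on |100> equals 0.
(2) The observable ZXI averages to 1.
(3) The amplitude on |010> is sqrt(2)*I/2.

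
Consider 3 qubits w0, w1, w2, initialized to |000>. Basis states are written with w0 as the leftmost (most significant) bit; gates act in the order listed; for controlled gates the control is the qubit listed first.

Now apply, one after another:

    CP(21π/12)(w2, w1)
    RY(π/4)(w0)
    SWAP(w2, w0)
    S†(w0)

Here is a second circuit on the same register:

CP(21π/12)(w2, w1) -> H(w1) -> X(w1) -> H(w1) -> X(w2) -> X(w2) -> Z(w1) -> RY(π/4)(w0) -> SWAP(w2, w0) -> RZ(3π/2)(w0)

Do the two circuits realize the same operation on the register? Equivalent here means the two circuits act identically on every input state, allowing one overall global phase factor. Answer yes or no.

Yes: on every input state the two circuits agree up to one overall phase factor.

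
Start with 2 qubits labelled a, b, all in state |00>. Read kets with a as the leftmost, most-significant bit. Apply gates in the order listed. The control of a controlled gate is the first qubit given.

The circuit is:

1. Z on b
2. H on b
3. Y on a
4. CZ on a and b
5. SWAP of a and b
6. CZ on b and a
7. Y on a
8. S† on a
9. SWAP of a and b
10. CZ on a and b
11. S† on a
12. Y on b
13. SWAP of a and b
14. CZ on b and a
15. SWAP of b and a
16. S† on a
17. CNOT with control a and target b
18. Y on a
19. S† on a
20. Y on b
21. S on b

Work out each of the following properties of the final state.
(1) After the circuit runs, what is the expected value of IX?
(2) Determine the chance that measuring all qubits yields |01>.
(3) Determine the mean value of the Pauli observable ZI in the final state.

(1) The expectation value of IX is 1.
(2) Outcome |01> occurs with probability 1/2.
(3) The expectation value of ZI is 1.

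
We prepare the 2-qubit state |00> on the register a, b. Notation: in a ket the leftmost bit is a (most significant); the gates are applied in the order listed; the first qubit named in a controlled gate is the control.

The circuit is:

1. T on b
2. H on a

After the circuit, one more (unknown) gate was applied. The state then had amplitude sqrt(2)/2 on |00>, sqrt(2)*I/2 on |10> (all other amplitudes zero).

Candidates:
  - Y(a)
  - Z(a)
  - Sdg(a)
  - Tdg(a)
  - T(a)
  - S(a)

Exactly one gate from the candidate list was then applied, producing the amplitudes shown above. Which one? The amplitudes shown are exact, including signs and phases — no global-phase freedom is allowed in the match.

It was S(a) that produced the state shown.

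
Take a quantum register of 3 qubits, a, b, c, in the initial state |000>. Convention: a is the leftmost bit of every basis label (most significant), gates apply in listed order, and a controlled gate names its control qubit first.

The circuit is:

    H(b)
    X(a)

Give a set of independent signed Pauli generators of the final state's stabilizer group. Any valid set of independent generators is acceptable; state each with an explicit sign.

The final state is stabilized by the group generated by +IXI, -ZII, +IIZ; other independent generating sets are equally valid.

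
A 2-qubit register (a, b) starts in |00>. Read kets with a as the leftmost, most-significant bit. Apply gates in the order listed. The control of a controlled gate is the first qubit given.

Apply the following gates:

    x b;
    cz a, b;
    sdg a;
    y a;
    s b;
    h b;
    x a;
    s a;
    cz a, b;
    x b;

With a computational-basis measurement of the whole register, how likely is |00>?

The probability of measuring |00> is 1/2.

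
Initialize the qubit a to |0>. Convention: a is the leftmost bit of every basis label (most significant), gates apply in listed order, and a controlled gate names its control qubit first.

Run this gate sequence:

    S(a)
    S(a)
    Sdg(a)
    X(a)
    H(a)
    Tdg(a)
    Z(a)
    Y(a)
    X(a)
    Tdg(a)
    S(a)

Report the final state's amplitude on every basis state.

The final amplitudes are sqrt(2)*I/2 on |0>, -sqrt(2)*I/2 on |1>.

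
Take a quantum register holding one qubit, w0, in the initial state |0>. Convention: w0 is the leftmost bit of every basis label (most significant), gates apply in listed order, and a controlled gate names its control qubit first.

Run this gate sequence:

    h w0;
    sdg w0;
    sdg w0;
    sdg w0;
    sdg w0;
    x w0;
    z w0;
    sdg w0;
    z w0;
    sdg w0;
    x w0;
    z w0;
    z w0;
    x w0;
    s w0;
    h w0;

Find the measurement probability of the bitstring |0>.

The probability of measuring |0> is 1/2. Key observation: steps 11-14 multiply out to the identity, so the circuit reduces to the remaining gates.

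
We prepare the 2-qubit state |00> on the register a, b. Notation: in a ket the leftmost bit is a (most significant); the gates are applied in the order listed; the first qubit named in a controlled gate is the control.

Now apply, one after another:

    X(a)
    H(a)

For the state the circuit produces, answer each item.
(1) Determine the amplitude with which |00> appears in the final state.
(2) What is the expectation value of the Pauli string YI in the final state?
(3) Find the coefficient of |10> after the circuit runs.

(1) The final state's coefficient on |00> equals sqrt(2)/2.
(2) In the final state, YI has expectation 0.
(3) The final state's coefficient on |10> equals -sqrt(2)/2.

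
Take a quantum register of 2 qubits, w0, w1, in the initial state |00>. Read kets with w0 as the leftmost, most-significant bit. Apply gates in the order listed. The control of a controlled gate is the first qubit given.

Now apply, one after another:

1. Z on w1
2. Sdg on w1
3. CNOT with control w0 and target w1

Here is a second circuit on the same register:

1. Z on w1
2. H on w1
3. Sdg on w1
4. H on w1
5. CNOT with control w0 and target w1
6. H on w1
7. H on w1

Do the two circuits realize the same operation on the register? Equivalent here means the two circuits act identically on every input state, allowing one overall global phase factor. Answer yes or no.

No — the two circuits implement different unitaries, even allowing a global phase.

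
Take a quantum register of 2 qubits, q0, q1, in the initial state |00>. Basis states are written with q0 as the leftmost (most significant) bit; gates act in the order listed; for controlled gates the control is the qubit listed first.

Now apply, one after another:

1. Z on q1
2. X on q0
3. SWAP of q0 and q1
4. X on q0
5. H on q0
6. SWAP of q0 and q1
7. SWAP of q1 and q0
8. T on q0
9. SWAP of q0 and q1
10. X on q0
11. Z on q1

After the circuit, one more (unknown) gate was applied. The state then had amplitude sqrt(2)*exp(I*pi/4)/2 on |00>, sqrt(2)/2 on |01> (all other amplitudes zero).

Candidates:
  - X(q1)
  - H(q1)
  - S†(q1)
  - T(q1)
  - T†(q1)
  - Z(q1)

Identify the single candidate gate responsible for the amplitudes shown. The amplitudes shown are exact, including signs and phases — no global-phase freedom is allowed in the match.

The applied gate was X(q1).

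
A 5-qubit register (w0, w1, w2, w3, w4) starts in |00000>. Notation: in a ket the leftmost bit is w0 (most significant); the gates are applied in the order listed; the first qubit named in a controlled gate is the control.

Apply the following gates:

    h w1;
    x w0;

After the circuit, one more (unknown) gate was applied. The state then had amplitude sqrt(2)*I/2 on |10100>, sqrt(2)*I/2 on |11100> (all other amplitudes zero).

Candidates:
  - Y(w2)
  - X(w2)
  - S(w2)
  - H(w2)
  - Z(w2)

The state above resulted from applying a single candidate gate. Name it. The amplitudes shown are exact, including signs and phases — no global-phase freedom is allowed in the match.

It was Y(w2) that produced the state shown.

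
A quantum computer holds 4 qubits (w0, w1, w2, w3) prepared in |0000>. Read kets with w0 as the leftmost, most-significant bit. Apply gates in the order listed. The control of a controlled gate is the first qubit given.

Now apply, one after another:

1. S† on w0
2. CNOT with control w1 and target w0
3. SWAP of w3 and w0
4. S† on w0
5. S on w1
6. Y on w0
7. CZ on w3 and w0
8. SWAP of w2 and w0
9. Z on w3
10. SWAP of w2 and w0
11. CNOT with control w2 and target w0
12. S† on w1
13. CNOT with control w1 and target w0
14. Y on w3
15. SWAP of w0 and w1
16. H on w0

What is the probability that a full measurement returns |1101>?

The probability of measuring |1101> is 1/2.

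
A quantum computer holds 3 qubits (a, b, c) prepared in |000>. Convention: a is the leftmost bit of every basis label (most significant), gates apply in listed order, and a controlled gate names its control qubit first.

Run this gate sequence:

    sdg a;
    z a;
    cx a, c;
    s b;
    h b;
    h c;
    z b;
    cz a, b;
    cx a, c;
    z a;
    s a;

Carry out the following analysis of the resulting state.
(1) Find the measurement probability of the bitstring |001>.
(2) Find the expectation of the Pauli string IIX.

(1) Outcome |001> occurs with probability 1/4.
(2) The expectation value of IIX is 1.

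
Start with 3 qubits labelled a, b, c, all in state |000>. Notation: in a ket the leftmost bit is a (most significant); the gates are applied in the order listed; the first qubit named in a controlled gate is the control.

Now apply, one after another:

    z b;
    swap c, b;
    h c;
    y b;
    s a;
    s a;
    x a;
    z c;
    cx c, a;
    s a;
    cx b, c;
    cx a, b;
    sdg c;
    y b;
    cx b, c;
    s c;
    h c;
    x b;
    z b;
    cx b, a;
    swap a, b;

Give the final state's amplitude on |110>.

The final state's coefficient on |110> equals 1/2.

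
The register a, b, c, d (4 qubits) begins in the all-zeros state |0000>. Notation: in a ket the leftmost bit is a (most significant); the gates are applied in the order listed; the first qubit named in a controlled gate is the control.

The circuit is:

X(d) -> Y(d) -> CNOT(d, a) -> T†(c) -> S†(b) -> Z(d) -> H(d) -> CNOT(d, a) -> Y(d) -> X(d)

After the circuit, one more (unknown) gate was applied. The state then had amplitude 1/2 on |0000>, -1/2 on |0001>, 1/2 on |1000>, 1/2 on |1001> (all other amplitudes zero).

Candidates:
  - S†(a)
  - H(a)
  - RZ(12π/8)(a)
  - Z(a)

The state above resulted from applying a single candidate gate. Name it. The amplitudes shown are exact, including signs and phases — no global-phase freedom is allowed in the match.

The unique candidate consistent with the amplitudes is H(a).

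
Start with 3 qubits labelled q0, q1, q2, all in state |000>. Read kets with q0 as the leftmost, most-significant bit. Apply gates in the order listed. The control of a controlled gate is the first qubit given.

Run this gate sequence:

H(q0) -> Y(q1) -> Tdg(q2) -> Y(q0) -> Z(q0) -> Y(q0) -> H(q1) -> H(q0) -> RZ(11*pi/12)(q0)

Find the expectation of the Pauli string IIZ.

The observable IIZ averages to 1.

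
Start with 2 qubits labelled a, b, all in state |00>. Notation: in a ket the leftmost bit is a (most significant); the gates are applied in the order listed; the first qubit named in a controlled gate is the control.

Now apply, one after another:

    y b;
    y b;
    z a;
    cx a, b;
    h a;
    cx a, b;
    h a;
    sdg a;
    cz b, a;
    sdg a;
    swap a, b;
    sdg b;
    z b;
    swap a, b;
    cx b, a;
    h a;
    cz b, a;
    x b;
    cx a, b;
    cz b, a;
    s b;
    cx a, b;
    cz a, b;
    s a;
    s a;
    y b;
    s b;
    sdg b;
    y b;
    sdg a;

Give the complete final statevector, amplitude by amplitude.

The final amplitudes are sqrt(2)*(1 - I)/4 on |00>, sqrt(2)*(1 + I)/4 on |01>, sqrt(2)*(1 + I)/4 on |10>, sqrt(2)*(1 - I)/4 on |11>. Key observation: steps 25-30 multiply out to the identity, so the circuit reduces to the remaining gates.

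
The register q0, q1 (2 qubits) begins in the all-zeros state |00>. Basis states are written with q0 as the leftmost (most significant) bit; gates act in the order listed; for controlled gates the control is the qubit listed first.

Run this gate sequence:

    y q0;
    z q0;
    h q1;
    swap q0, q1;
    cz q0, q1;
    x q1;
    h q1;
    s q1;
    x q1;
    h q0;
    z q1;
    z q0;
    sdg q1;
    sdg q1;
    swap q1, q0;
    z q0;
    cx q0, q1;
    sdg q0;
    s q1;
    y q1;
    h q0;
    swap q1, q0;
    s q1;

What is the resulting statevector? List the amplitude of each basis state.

The resulting statevector has amplitude -1/2 on |00>, -I/2 on |01>, -I/2 on |10>, -1/2 on |11>.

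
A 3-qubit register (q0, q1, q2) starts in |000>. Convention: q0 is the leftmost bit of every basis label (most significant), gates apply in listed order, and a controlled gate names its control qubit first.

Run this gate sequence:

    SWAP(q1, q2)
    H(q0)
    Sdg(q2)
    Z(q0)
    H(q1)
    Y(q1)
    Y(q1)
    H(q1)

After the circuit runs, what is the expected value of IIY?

In the final state, IIY has expectation 0. Key observation: gates 5-8 undo each other exactly, leaving only the rest of the circuit to track.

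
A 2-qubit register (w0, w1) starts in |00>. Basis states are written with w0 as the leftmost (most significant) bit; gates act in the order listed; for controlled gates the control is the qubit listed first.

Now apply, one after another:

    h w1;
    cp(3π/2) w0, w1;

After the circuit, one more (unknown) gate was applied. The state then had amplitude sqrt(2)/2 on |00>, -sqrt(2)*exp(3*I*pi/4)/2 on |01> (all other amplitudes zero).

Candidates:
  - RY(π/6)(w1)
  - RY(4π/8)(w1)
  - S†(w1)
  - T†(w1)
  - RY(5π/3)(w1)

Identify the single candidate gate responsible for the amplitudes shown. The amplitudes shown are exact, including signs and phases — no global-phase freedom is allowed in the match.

The applied gate was T†(w1).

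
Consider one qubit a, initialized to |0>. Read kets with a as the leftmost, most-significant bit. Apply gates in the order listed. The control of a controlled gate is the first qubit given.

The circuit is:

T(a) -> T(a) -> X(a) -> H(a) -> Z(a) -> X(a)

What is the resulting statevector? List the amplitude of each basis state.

After the circuit, the state carries amplitude sqrt(2)/2 on |0>, sqrt(2)/2 on |1>.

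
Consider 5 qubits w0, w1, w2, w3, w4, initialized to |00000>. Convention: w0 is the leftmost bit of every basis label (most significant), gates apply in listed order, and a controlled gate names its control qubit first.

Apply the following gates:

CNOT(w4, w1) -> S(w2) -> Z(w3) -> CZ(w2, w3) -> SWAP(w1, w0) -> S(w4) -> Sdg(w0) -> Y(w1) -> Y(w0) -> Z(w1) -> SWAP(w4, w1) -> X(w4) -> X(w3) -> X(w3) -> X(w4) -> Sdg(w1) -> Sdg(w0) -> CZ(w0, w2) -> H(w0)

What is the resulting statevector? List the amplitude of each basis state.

The resulting statevector has amplitude -sqrt(2)*I/2 on |00001>, sqrt(2)*I/2 on |10001>, and 0 on every other basis state. Key observation: the block from step 12 through step 15 cancels to the identity and can be dropped.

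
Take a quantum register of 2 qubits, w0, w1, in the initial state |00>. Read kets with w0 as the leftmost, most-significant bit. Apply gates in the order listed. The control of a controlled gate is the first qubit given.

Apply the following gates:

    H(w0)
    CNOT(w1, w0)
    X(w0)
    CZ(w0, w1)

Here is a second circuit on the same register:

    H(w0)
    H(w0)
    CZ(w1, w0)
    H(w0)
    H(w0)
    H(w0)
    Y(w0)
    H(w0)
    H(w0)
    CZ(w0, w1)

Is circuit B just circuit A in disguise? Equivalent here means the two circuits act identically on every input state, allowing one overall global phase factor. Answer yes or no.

No — the two circuits implement different unitaries, even allowing a global phase.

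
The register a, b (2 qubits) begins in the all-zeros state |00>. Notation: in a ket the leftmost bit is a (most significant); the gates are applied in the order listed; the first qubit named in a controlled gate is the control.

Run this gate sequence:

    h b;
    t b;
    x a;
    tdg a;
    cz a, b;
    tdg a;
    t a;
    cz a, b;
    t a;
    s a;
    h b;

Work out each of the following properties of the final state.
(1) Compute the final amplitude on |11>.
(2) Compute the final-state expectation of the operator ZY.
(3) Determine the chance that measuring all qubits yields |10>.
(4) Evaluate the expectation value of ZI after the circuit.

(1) The final state's coefficient on |11> equals -exp(3*I*pi/4)/2 + I/2. Key observation: steps 4-9 multiply out to the identity, so the circuit reduces to the remaining gates.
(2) The observable ZY averages to sqrt(2)/2.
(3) Outcome |10> occurs with probability sqrt(2)/4 + 1/2.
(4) The observable ZI averages to -1.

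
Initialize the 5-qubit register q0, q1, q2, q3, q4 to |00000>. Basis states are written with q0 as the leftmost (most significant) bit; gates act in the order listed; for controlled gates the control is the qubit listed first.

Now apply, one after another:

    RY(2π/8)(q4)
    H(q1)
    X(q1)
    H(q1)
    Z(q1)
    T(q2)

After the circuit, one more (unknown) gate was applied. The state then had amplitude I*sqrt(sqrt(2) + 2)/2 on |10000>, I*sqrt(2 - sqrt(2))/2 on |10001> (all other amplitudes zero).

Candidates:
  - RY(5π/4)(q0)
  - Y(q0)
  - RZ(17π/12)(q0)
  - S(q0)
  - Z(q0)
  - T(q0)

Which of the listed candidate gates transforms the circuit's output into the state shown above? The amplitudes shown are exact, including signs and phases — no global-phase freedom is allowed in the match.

The unique candidate consistent with the amplitudes is Y(q0). Key observation: gates 2-5 undo each other exactly, leaving only the rest of the circuit to track.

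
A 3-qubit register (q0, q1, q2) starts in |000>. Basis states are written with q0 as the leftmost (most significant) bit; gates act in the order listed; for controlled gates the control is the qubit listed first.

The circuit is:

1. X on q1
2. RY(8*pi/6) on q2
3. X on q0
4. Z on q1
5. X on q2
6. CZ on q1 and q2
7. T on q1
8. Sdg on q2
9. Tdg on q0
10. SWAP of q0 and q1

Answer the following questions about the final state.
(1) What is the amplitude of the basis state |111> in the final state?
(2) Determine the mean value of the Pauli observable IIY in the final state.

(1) The amplitude on |111> is I/2.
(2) The observable IIY averages to -sqrt(3)/2.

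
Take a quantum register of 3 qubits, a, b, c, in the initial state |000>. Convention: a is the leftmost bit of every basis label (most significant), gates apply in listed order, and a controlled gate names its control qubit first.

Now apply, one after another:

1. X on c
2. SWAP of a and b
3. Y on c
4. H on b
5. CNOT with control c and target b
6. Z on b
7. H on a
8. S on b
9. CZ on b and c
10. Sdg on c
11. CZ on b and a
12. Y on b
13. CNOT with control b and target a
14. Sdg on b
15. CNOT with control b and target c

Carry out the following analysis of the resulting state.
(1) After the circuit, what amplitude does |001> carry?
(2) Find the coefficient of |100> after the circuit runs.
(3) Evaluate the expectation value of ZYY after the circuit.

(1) |001> carries amplitude 0 in the final state.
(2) The final state's coefficient on |100> equals -I/2.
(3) In the final state, ZYY has expectation 1.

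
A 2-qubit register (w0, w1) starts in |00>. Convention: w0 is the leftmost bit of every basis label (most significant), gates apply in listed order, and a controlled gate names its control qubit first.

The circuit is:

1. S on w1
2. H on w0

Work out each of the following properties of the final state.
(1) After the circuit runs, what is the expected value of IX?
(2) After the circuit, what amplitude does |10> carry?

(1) The expectation value of IX is 0.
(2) |10> carries amplitude sqrt(2)/2 in the final state.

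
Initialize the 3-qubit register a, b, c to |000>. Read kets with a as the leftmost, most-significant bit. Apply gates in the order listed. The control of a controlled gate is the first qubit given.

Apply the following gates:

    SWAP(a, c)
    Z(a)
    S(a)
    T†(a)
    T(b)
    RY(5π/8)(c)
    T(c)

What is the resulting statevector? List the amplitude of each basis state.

The resulting statevector has amplitude cos(5*pi/16) on |000>, exp(I*pi/4)*sin(5*pi/16) on |001>, and 0 on every other basis state.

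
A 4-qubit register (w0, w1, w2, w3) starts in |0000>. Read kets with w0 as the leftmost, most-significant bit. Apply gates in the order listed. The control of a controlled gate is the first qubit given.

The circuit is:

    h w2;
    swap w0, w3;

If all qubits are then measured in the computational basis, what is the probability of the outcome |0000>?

A full measurement returns |0000> with probability 1/2.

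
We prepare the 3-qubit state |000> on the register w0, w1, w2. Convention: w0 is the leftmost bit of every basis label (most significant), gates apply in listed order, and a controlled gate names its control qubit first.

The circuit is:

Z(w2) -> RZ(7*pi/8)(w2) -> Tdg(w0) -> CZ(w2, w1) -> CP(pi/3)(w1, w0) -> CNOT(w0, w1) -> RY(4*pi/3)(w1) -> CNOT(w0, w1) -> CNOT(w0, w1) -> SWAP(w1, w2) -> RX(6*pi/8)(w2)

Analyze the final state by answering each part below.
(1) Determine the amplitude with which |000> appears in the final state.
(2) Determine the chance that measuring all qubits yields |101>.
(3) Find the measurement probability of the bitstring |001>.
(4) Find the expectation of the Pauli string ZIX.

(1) The final state's coefficient on |000> equals -sqrt(3)*I*sqrt(sqrt(2)/4 + 1/2)*exp(-7*I*pi/16)/2 - sqrt(1/2 - sqrt(2)/4)*exp(-7*I*pi/16)/2. Key observation: the block from step 8 through step 9 cancels to the identity and can be dropped.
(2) Outcome |101> occurs with probability 0.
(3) The probability of measuring |001> is 1/2 - sqrt(2)/8.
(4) The expectation value of ZIX is -sqrt(3)/2.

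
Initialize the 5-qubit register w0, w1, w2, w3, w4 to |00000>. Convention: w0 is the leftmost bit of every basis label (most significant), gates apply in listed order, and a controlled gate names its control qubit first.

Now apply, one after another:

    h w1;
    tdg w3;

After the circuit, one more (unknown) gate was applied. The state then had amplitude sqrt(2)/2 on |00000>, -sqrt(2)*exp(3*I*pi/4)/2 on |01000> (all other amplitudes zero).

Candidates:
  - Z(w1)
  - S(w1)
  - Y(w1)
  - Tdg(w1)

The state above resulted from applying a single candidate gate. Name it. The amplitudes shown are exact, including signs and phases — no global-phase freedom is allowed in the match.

It was Tdg(w1) that produced the state shown.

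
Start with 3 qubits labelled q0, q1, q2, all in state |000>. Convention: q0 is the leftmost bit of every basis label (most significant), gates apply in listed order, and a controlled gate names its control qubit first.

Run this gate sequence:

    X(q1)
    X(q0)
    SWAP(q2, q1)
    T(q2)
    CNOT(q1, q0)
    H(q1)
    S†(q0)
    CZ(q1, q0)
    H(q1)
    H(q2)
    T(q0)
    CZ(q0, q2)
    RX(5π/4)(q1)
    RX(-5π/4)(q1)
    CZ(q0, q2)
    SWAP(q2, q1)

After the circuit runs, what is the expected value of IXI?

The observable IXI averages to -1. Key observation: the block from step 12 through step 15 cancels to the identity and can be dropped.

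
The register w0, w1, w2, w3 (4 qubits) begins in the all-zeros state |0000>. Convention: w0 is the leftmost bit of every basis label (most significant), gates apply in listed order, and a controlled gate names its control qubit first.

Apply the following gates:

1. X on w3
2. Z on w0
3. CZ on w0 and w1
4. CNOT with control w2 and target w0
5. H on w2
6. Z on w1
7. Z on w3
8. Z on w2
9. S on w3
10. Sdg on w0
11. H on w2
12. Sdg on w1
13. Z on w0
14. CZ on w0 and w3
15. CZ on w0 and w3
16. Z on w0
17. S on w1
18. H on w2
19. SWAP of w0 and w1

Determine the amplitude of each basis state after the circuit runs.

The final amplitudes are -sqrt(2)*I/2 on |0001>, sqrt(2)*I/2 on |0011>, and 0 on every other basis state. Key observation: gates 11-18 undo each other exactly, leaving only the rest of the circuit to track.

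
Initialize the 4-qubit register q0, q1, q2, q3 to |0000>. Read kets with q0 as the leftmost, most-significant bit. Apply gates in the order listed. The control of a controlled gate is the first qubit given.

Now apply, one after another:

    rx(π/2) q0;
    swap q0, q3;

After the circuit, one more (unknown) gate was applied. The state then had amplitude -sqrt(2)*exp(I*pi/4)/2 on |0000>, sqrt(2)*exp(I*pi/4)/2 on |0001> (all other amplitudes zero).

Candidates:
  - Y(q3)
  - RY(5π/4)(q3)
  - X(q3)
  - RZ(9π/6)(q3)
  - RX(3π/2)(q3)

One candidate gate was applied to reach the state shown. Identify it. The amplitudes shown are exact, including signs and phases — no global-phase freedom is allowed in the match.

The unique candidate consistent with the amplitudes is RZ(9π/6)(q3).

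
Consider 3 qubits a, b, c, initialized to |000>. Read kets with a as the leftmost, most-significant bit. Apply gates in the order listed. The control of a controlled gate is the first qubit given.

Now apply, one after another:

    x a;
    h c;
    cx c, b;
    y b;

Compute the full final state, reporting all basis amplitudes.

The resulting statevector has amplitude -sqrt(2)*I/2 on |101>, sqrt(2)*I/2 on |110>, and 0 on every other basis state.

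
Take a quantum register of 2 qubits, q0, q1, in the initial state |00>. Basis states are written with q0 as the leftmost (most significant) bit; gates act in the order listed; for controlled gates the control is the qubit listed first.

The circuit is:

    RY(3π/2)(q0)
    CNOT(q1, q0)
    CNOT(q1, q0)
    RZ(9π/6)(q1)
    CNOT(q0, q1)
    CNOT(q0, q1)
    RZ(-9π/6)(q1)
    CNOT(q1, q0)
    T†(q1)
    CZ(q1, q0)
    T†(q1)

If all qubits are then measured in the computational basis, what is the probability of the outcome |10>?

A full measurement returns |10> with probability 1/2. Key observation: the block from step 3 through step 8 cancels to the identity and can be dropped.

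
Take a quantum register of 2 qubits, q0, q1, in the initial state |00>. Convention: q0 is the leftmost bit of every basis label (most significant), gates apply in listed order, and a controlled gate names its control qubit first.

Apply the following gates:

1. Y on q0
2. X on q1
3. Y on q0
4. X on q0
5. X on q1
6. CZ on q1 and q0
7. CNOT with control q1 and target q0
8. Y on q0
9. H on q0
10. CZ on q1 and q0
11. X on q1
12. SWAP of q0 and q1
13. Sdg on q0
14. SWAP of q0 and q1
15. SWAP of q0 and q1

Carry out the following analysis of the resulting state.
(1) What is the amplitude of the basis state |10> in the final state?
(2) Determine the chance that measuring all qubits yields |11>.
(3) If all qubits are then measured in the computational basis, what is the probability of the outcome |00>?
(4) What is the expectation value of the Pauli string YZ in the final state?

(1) The amplitude on |10> is -sqrt(2)/2. Key observation: steps 14-15 multiply out to the identity, so the circuit reduces to the remaining gates.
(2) A full measurement returns |11> with probability 1/2.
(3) A full measurement returns |00> with probability 0.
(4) The expectation value of YZ is 0.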